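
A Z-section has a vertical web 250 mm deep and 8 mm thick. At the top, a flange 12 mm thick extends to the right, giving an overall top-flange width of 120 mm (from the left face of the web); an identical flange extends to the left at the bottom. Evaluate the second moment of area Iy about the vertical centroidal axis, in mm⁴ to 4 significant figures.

Iy ≈ 1.250 × 10⁷ mm⁴

Break the section into simple shapes (no overlaps), measuring from the bottom-left corner of the bounding box.
Web: 8 × 250, A = 2 000 mm², x = 116 mm, Ī = 10666.7 mm⁴.
Top flange (beyond web): 112 × 12, A = 1 344 mm², x = 176 mm, Ī = 1 404 928 mm⁴.
Bottom flange (beyond web): 112 × 12, A = 1 344 mm², x = 56 mm, Ī = 1 404 928 mm⁴.
Centroid: x̄ = ΣA·x / ΣA = 116 mm.
Transfer each piece to the vertical centroidal axis using Ī + A·d² with d = x − 116:
  web: d = 0 mm → contributes +10666.7 mm⁴
  top flange (beyond web): d = 60 mm → contributes +6 243 328 mm⁴
  bottom flange (beyond web): d = -60 mm → contributes +6 243 328 mm⁴
Total I = 12 497 323 mm⁴.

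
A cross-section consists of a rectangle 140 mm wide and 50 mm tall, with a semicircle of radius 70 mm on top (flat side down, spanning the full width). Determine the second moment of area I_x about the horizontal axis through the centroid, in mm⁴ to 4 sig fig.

I_x ≈ 1.507 × 10⁷ mm⁴

Decompose the section into non-overlapping parts with the origin at the bottom-left of its bounding rectangle.
Rectangular body: 140 × 50, A = 7 000 mm², y = 25 mm, Ī = 1 458 333 mm⁴.
Semicircular cap: semicircle r = 70, A = 7696.9 mm², y = 79.7089 mm, Ī = 2 635 265 mm⁴.
Centroid: ȳ = ΣA·y / ΣA = 53.6516 mm.
Transfer each piece to the horizontal axis through the centroid using Ī + A·d² with d = y − 53.6516:
  rectangular body: d = -28.6516 mm → contributes +7 204 718 mm⁴
  semicircular cap: d = 26.0574 mm → contributes +7 861 353 mm⁴
Total I = 15 066 071 mm⁴.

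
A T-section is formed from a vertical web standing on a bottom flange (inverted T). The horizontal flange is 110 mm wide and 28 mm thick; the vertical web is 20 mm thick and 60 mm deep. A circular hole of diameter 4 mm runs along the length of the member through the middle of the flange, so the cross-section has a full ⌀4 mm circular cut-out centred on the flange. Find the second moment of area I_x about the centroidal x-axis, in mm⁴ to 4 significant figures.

I_x ≈ 2.231 × 10⁶ mm⁴

Treat the section as a set of non-overlapping primitives; coordinates are from the bounding-box lower-left.
Flange: 110 × 28, A = 3 080 mm², y = 14 mm, Ī = 201 227 mm⁴.
Web: 20 × 60, A = 1 200 mm², y = 58 mm, Ī = 360 000 mm⁴.
Hole (subtracted): ⌀4, A = 12.5664 mm², y = 14 mm, Ī = 12.5664 mm⁴.
Centroid: ȳ = ΣA·y / ΣA = 26.3728 mm.
Transfer each piece to the centroidal x-axis using Ī + A·d² with d = y − 26.3728:
  flange: d = -12.3728 mm → contributes +672 730 mm⁴
  web: d = 31.6272 mm → contributes +1 560 338 mm⁴
  hole: d = -12.3728 mm → contributes −1936.3 mm⁴
Total I = 2 231 132 mm⁴.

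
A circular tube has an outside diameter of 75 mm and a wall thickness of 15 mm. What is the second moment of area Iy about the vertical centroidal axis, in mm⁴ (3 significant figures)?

Break the section into simple shapes (no overlaps), measuring from the bottom-left corner of the bounding box.
Outer circle: ⌀75, A = 4417.9 mm², x = 37.5 mm, Ī = 1 553 156 mm⁴.
Bore (subtracted): ⌀45, A = 1590.4 mm², x = 37.5 mm, Ī = 201 289 mm⁴.
By symmetry the centroid is at mid-width, x̄ = 37.5 mm.
All pieces are centred on the vertical centroidal axis, so I = ΣĪ (holes subtracted) = 1 351 867 mm⁴.

Iy ≈ 1.35 × 10⁶ mm⁴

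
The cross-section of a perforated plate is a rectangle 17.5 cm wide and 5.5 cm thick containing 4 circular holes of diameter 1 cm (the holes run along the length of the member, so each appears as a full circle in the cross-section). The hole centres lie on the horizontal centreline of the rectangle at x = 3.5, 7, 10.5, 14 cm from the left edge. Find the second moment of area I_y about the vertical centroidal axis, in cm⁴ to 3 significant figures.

Decompose the section into non-overlapping parts with the origin at the bottom-left of its bounding rectangle.
Plate: 17.5 × 5.5, A = 96.25 cm², x = 8.75 cm, Ī = 2456.4 cm⁴.
Hole 1 (subtracted): ⌀1, A = 0.7854 cm², x = 3.5 cm, Ī = 0.049087 cm⁴.
Hole 2 (subtracted): ⌀1, A = 0.7854 cm², x = 7 cm, Ī = 0.049087 cm⁴.
Hole 3 (subtracted): ⌀1, A = 0.7854 cm², x = 10.5 cm, Ī = 0.049087 cm⁴.
Hole 4 (subtracted): ⌀1, A = 0.7854 cm², x = 14 cm, Ī = 0.049087 cm⁴.
By symmetry the centroid is at mid-width, x̄ = 8.75 cm.
Transfer each piece to the vertical centroidal axis using Ī + A·d² with d = x − 8.75:
  plate: d = 0 cm → contributes +2456.4 cm⁴
  hole 1: d = -5.25 cm → contributes −21.697 cm⁴
  hole 2: d = -1.75 cm → contributes −2.4544 cm⁴
  hole 3: d = 1.75 cm → contributes −2.4544 cm⁴
  hole 4: d = 5.25 cm → contributes −21.697 cm⁴
Total I = 2408.1 cm⁴.

I_y ≈ 2410 cm⁴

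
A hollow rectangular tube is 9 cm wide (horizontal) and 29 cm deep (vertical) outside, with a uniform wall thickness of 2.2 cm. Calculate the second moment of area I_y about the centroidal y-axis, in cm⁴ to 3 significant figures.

I_y ≈ 1560 cm⁴

Treat the section as a set of non-overlapping primitives; coordinates are from the bounding-box lower-left.
Outer rectangle: 9 × 29, A = 261 cm², x = 4.5 cm, Ī = 1761.8 cm⁴.
Inner void (subtracted): 4.6 × 24.6, A = 113.16 cm², x = 4.5 cm, Ī = 199.54 cm⁴.
By symmetry the centroid is at mid-width, x̄ = 4.5 cm.
All pieces are centred on the centroidal y-axis, so I = ΣĪ (holes subtracted) = 1562.2 cm⁴.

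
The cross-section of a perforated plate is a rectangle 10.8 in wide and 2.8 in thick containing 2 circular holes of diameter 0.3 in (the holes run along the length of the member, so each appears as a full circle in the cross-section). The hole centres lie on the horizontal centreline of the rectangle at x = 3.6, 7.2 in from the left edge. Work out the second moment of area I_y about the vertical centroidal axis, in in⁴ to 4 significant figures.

I_y ≈ 293.5 in⁴

Treat the section as a set of non-overlapping primitives; coordinates are from the bounding-box lower-left.
Plate: 10.8 × 2.8, A = 30.24 in², x = 5.4 in, Ī = 293.933 in⁴.
Hole 1 (subtracted): ⌀0.3, A = 0.0706858 in², x = 3.6 in, Ī = 0.000397608 in⁴.
Hole 2 (subtracted): ⌀0.3, A = 0.0706858 in², x = 7.2 in, Ī = 0.000397608 in⁴.
By symmetry the centroid is at mid-width, x̄ = 5.4 in.
Transfer each piece to the vertical centroidal axis using Ī + A·d² with d = x − 5.4:
  plate: d = 0 in → contributes +293.933 in⁴
  hole 1: d = -1.8 in → contributes −0.22942 in⁴
  hole 2: d = 1.8 in → contributes −0.22942 in⁴
Total I = 293.474 in⁴.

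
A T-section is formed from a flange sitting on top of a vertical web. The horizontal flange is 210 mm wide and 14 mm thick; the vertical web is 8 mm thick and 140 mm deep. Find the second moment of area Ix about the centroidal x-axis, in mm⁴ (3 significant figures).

Split into non-overlapping primitives; take the origin at the lower-left of the bounding box.
Flange: 210 × 14, A = 2 940 mm², y = 147 mm, Ī = 48 020 mm⁴.
Web: 8 × 140, A = 1 120 mm², y = 70 mm, Ī = 1 829 333 mm⁴.
Centroid: ȳ = ΣA·y / ΣA = 125.76 mm.
Transfer each piece to the centroidal x-axis using Ī + A·d² with d = y − 125.76:
  flange: d = 21.241 mm → contributes +1 374 537 mm⁴
  web: d = -55.759 mm → contributes +5 311 440 mm⁴
Total I = 6 685 977 mm⁴.

Ix ≈ 6.69 × 10⁶ mm⁴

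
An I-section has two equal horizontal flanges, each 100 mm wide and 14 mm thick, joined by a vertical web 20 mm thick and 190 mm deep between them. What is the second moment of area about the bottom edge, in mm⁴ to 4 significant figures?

I_base ≈ 1.190 × 10⁸ mm⁴

Split into non-overlapping primitives; take the origin at the lower-left of the bounding box.
Bottom flange: 100 × 14, A = 1 400 mm², y = 7 mm, Ī = 22866.7 mm⁴.
Web: 20 × 190, A = 3 800 mm², y = 109 mm, Ī = 11 431 667 mm⁴.
Top flange: 100 × 14, A = 1 400 mm², y = 211 mm, Ī = 22866.7 mm⁴.
Transfer each piece to the base of the section using Ī + A·d² with d = y − 0:
  bottom flange: d = 7 mm → contributes +91466.7 mm⁴
  web: d = 109 mm → contributes +56 579 467 mm⁴
  top flange: d = 211 mm → contributes +62 352 267 mm⁴
Total I = 119 023 200 mm⁴.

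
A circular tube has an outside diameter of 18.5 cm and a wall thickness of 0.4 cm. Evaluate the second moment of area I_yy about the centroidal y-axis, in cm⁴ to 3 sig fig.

Decompose the section into non-overlapping parts with the origin at the bottom-left of its bounding rectangle.
Outer circle: ⌀18.5, A = 268.8 cm², x = 9.25 cm, Ī = 5749.9 cm⁴.
Bore (subtracted): ⌀17.7, A = 246.06 cm², x = 9.25 cm, Ī = 4 818 cm⁴.
By symmetry the centroid is at mid-width, x̄ = 9.25 cm.
All pieces are centred on the centroidal y-axis, so I = ΣĪ (holes subtracted) = 931.9 cm⁴.

I_yy ≈ 932 cm⁴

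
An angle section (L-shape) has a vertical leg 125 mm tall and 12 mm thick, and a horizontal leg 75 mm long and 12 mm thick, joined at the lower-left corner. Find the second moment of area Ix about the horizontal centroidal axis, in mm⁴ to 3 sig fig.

Break the section into simple shapes (no overlaps), measuring from the bottom-left corner of the bounding box.
Vertical leg: 12 × 125, A = 1 500 mm², y = 62.5 mm, Ī = 1 953 125 mm⁴.
Horizontal leg (remainder): 63 × 12, A = 756 mm², y = 6 mm, Ī = 9 072 mm⁴.
Centroid: ȳ = ΣA·y / ΣA = 43.566 mm.
Transfer each piece to the horizontal centroidal axis using Ī + A·d² with d = y − 43.566:
  vertical leg: d = 18.934 mm → contributes +2 490 842 mm⁴
  horizontal leg (remainder): d = -37.566 mm → contributes +1 075 970 mm⁴
Total I = 3 566 812 mm⁴.

Ix ≈ 3.57 × 10⁶ mm⁴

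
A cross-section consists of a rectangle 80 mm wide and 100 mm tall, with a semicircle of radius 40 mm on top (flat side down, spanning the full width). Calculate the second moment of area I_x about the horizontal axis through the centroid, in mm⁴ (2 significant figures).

Split into non-overlapping primitives; take the origin at the lower-left of the bounding box.
Rectangular body: 80 × 100, A = 8 000 mm², y = 50 mm, Ī = 6 666 667 mm⁴.
Semicircular cap: semicircle r = 40, A = 2 513 mm², y = 117 mm, Ī = 280 978 mm⁴.
Centroid: ȳ = ΣA·y / ΣA = 66.01 mm.
Transfer each piece to the horizontal axis through the centroid using Ī + A·d² with d = y − 66.01:
  rectangular body: d = -16.01 mm → contributes +8 717 541 mm⁴
  semicircular cap: d = 50.97 mm → contributes +6 809 113 mm⁴
Total I = 15 526 653 mm⁴.

I_x ≈ 1.6 × 10⁷ mm⁴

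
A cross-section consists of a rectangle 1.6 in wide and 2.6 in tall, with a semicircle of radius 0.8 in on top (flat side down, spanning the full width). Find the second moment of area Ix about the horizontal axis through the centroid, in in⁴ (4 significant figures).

Ix ≈ 4.565 in⁴

Break the section into simple shapes (no overlaps), measuring from the bottom-left corner of the bounding box.
Rectangular body: 1.6 × 2.6, A = 4.16 in², y = 1.3 in, Ī = 2.34347 in⁴.
Semicircular cap: semicircle r = 0.8, A = 1.00531 in², y = 2.93953 in, Ī = 0.0449565 in⁴.
Centroid: ȳ = ΣA·y / ΣA = 1.6191 in.
Transfer each piece to the horizontal axis through the centroid using Ī + A·d² with d = y − 1.6191:
  rectangular body: d = -0.319097 in → contributes +2.76705 in⁴
  semicircular cap: d = 1.32043 in → contributes +1.79776 in⁴
Total I = 4.56481 in⁴.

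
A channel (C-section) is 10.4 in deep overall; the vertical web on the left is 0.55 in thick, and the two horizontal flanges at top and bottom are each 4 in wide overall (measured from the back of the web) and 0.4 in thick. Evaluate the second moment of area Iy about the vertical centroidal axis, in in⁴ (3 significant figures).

Iy ≈ 10.3 in⁴

Treat the section as a set of non-overlapping primitives; coordinates are from the bounding-box lower-left.
Web: 0.55 × 10.4, A = 5.72 in², x = 0.275 in, Ī = 0.14419 in⁴.
Top flange (beyond web): 3.45 × 0.4, A = 1.38 in², x = 2.275 in, Ī = 1.3688 in⁴.
Bottom flange (beyond web): 3.45 × 0.4, A = 1.38 in², x = 2.275 in, Ī = 1.3688 in⁴.
Centroid: x̄ = ΣA·x / ΣA = 0.92594 in.
Transfer each piece to the vertical centroidal axis using Ī + A·d² with d = x − 0.92594:
  web: d = -0.65094 in → contributes +2.5679 in⁴
  top flange (beyond web): d = 1.3491 in → contributes +3.8803 in⁴
  bottom flange (beyond web): d = 1.3491 in → contributes +3.8803 in⁴
Total I = 10.329 in⁴.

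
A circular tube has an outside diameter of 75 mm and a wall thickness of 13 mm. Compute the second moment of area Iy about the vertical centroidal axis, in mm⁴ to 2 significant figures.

Break the section into simple shapes (no overlaps), measuring from the bottom-left corner of the bounding box.
Outer circle: ⌀75, A = 4 418 mm², x = 37.5 mm, Ī = 1 553 156 mm⁴.
Bore (subtracted): ⌀49, A = 1 886 mm², x = 37.5 mm, Ī = 282 979 mm⁴.
By symmetry the centroid is at mid-width, x̄ = 37.5 mm.
All pieces are centred on the vertical centroidal axis, so I = ΣĪ (holes subtracted) = 1 270 177 mm⁴.

Iy ≈ 1.3 × 10⁶ mm⁴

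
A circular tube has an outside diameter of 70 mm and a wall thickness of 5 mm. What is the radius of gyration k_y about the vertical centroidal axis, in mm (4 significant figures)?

Split into non-overlapping primitives; take the origin at the lower-left of the bounding box.
Outer circle: ⌀70, A = 3848.45 mm², x = 35 mm, Ī = 1 178 588 mm⁴.
Bore (subtracted): ⌀60, A = 2827.43 mm², x = 35 mm, Ī = 636 173 mm⁴.
By symmetry the centroid is at mid-width, x̄ = 35 mm.
All pieces are centred on the vertical centroidal axis, so I = ΣĪ (holes subtracted) = 542 416 mm⁴.
Radius of gyration: k = √(I/A) = √(542 416 / 1021.02) = 23.0489 mm.

k_y ≈ 23.05 mm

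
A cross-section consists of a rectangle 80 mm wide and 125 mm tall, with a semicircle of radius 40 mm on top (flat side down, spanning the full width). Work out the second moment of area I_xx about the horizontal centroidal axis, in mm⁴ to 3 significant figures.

I_xx ≈ 2.60 × 10⁷ mm⁴

Treat the section as a set of non-overlapping primitives; coordinates are from the bounding-box lower-left.
Rectangular body: 80 × 125, A = 10 000 mm², y = 62.5 mm, Ī = 13 020 833 mm⁴.
Semicircular cap: semicircle r = 40, A = 2513.3 mm², y = 141.98 mm, Ī = 280 978 mm⁴.
Centroid: ȳ = ΣA·y / ΣA = 78.463 mm.
Transfer each piece to the horizontal centroidal axis using Ī + A·d² with d = y − 78.463:
  rectangular body: d = -15.963 mm → contributes +15 568 928 mm⁴
  semicircular cap: d = 63.514 mm → contributes +10 419 525 mm⁴
Total I = 25 988 453 mm⁴.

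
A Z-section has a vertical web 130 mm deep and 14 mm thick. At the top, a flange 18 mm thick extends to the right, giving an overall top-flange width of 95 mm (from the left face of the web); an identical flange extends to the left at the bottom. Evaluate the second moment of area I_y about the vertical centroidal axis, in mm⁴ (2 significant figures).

Decompose the section into non-overlapping parts with the origin at the bottom-left of its bounding rectangle.
Web: 14 × 130, A = 1 820 mm², x = 88 mm, Ī = 29 727 mm⁴.
Top flange (beyond web): 81 × 18, A = 1 458 mm², x = 135.5 mm, Ī = 797 162 mm⁴.
Bottom flange (beyond web): 81 × 18, A = 1 458 mm², x = 40.5 mm, Ī = 797 162 mm⁴.
Centroid: x̄ = ΣA·x / ΣA = 88 mm.
Transfer each piece to the vertical centroidal axis using Ī + A·d² with d = x − 88:
  web: d = 0 mm → contributes +29 727 mm⁴
  top flange (beyond web): d = 47.5 mm → contributes +4 086 774 mm⁴
  bottom flange (beyond web): d = -47.5 mm → contributes +4 086 774 mm⁴
Total I = 8 203 275 mm⁴.

I_y ≈ 8.2 × 10⁶ mm⁴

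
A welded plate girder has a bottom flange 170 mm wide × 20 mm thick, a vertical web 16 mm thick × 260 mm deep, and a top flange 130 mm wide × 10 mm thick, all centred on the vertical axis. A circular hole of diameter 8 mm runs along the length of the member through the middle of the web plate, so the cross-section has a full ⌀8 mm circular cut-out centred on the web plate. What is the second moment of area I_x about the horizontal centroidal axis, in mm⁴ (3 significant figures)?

I_x ≈ 1.04 × 10⁸ mm⁴

Break the section into simple shapes (no overlaps), measuring from the bottom-left corner of the bounding box.
Bottom plate: 170 × 20, A = 3 400 mm², y = 10 mm, Ī = 113 333 mm⁴.
Web plate: 16 × 260, A = 4 160 mm², y = 150 mm, Ī = 23 434 667 mm⁴.
Top plate: 130 × 10, A = 1 300 mm², y = 285 mm, Ī = 10 833 mm⁴.
Hole (subtracted): ⌀8, A = 50.265 mm², y = 150 mm, Ī = 201.06 mm⁴.
Centroid: ȳ = ΣA·y / ΣA = 115.89 mm.
Transfer each piece to the horizontal centroidal axis using Ī + A·d² with d = y − 115.89:
  bottom plate: d = -105.89 mm → contributes +38 236 490 mm⁴
  web plate: d = 34.11 mm → contributes +28 274 792 mm⁴
  top plate: d = 169.11 mm → contributes +37 188 481 mm⁴
  hole: d = 34.11 mm → contributes −58 685 mm⁴
Total I = 103 641 079 mm⁴.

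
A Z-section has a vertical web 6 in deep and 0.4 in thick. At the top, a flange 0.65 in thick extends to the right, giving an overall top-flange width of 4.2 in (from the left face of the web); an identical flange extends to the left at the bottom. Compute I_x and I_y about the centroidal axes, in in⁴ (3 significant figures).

I_x ≈ 42.7 in⁴, I_y ≈ 27.8 in⁴

Break the section into simple shapes (no overlaps), measuring from the bottom-left corner of the bounding box.
Web: 0.4 × 6, A = 2.4 in², y = 3 in, Ī = 7.2 in⁴.
Top flange (beyond web): 3.8 × 0.65, A = 2.47 in², y = 5.675 in, Ī = 0.086965 in⁴.
Bottom flange (beyond web): 3.8 × 0.65, A = 2.47 in², y = 0.325 in, Ī = 0.086965 in⁴.
Centroid: ȳ = ΣA·y / ΣA = 3 in.
Transfer each piece to the centroidal x-axis using Ī + A·d² with d = y − 3:
  web: d = 0 in → contributes +7.2 in⁴
  top flange (beyond web): d = 2.675 in → contributes +17.761 in⁴
  bottom flange (beyond web): d = -2.675 in → contributes +17.761 in⁴
Total I = 42.723 in⁴.
For the y-axis: x̄ = 4 in.
Repeating about the centroidal y-axis gives I_y = 27.762 in⁴.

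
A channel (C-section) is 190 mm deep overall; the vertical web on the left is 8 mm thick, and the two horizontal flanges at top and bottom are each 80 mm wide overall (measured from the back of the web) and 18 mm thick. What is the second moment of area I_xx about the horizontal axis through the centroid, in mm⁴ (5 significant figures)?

Decompose the section into non-overlapping parts with the origin at the bottom-left of its bounding rectangle.
Web: 8 × 190, A = 1 520 mm², y = 95 mm, Ī = 4 572 667 mm⁴.
Top flange (beyond web): 72 × 18, A = 1 296 mm², y = 181 mm, Ī = 34 992 mm⁴.
Bottom flange (beyond web): 72 × 18, A = 1 296 mm², y = 9 mm, Ī = 34 992 mm⁴.
By symmetry the centroid is at mid-height, ȳ = 95 mm.
Transfer each piece to the horizontal axis through the centroid using Ī + A·d² with d = y − 95:
  web: d = 0 mm → contributes +4 572 667 mm⁴
  top flange (beyond web): d = 86 mm → contributes +9 620 208 mm⁴
  bottom flange (beyond web): d = -86 mm → contributes +9 620 208 mm⁴
Total I = 23 813 083 mm⁴.

I_xx ≈ 2.3813 × 10⁷ mm⁴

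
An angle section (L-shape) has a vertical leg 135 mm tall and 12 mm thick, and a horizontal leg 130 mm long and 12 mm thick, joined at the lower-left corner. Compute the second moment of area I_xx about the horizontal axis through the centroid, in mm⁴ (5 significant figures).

Break the section into simple shapes (no overlaps), measuring from the bottom-left corner of the bounding box.
Vertical leg: 12 × 135, A = 1 620 mm², y = 67.5 mm, Ī = 2 460 375 mm⁴.
Horizontal leg (remainder): 118 × 12, A = 1 416 mm², y = 6 mm, Ī = 16 992 mm⁴.
Centroid: ȳ = ΣA·y / ΣA = 38.81621 mm.
Transfer each piece to the horizontal axis through the centroid using Ī + A·d² with d = y − 38.81621:
  vertical leg: d = 28.68379 mm → contributes +3 793 246 mm⁴
  horizontal leg (remainder): d = -32.81621 mm → contributes +1 541 887 mm⁴
Total I = 5 335 133 mm⁴.

I_xx ≈ 5.3351 × 10⁶ mm⁴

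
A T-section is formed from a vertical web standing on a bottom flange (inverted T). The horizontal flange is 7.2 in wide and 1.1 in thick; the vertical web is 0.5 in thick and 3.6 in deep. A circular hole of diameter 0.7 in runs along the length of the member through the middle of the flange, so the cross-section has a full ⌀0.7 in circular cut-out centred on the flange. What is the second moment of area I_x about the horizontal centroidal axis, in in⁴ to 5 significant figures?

Break the section into simple shapes (no overlaps), measuring from the bottom-left corner of the bounding box.
Flange: 7.2 × 1.1, A = 7.92 in², y = 0.55 in, Ī = 0.7986 in⁴.
Web: 0.5 × 3.6, A = 1.8 in², y = 2.9 in, Ī = 1.944 in⁴.
Hole (subtracted): ⌀0.7, A = 0.3848451 in², y = 0.55 in, Ī = 0.01178588 in⁴.
Centroid: ȳ = ΣA·y / ΣA = 1.003126 in.
Transfer each piece to the horizontal centroidal axis using Ī + A·d² with d = y − 1.003126:
  flange: d = -0.4531259 in → contributes +2.424758 in⁴
  web: d = 1.896874 in → contributes +8.420637 in⁴
  hole: d = -0.4531259 in → contributes −0.09080345 in⁴
Total I = 10.75459 in⁴.

I_x ≈ 10.755 in⁴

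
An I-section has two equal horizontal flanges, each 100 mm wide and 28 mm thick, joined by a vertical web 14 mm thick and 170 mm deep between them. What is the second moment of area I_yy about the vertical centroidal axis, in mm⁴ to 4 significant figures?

Treat the section as a set of non-overlapping primitives; coordinates are from the bounding-box lower-left.
Bottom flange: 100 × 28, A = 2 800 mm², x = 50 mm, Ī = 2 333 333 mm⁴.
Web: 14 × 170, A = 2 380 mm², x = 50 mm, Ī = 38873.3 mm⁴.
Top flange: 100 × 28, A = 2 800 mm², x = 50 mm, Ī = 2 333 333 mm⁴.
By symmetry the centroid is at mid-width, x̄ = 50 mm.
All pieces are centred on the vertical centroidal axis, so I = ΣĪ = 4 705 540 mm⁴.

I_yy ≈ 4.706 × 10⁶ mm⁴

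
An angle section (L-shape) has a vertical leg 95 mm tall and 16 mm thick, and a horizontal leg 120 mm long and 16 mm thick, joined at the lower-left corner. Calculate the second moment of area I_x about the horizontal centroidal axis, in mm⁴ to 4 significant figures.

I_x ≈ 2.418 × 10⁶ mm⁴

Split into non-overlapping primitives; take the origin at the lower-left of the bounding box.
Vertical leg: 16 × 95, A = 1 520 mm², y = 47.5 mm, Ī = 1 143 167 mm⁴.
Horizontal leg (remainder): 104 × 16, A = 1 664 mm², y = 8 mm, Ī = 35498.7 mm⁴.
Centroid: ȳ = ΣA·y / ΣA = 26.8568 mm.
Transfer each piece to the horizontal centroidal axis using Ī + A·d² with d = y − 26.8568:
  vertical leg: d = 20.6432 mm → contributes +1 790 903 mm⁴
  horizontal leg (remainder): d = -18.8568 mm → contributes +627 181 mm⁴
Total I = 2 418 084 mm⁴.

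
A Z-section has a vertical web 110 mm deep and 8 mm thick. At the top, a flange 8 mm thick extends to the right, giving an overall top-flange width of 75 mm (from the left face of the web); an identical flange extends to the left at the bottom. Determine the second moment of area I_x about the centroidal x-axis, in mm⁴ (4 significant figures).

I_x ≈ 3.681 × 10⁶ mm⁴

Treat the section as a set of non-overlapping primitives; coordinates are from the bounding-box lower-left.
Web: 8 × 110, A = 880 mm², y = 55 mm, Ī = 887 333 mm⁴.
Top flange (beyond web): 67 × 8, A = 536 mm², y = 106 mm, Ī = 2858.67 mm⁴.
Bottom flange (beyond web): 67 × 8, A = 536 mm², y = 4 mm, Ī = 2858.67 mm⁴.
Centroid: ȳ = ΣA·y / ΣA = 55 mm.
Transfer each piece to the centroidal x-axis using Ī + A·d² with d = y − 55:
  web: d = 0 mm → contributes +887 333 mm⁴
  top flange (beyond web): d = 51 mm → contributes +1 396 995 mm⁴
  bottom flange (beyond web): d = -51 mm → contributes +1 396 995 mm⁴
Total I = 3 681 323 mm⁴.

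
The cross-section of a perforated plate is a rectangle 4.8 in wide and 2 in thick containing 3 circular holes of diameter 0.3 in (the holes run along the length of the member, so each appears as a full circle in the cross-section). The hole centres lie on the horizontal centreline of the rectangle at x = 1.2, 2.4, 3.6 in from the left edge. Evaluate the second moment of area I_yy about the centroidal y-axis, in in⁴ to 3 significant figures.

I_yy ≈ 18.2 in⁴

Treat the section as a set of non-overlapping primitives; coordinates are from the bounding-box lower-left.
Plate: 4.8 × 2, A = 9.6 in², x = 2.4 in, Ī = 18.432 in⁴.
Hole 1 (subtracted): ⌀0.3, A = 0.070686 in², x = 1.2 in, Ī = 0.00039761 in⁴.
Hole 2 (subtracted): ⌀0.3, A = 0.070686 in², x = 2.4 in, Ī = 0.00039761 in⁴.
Hole 3 (subtracted): ⌀0.3, A = 0.070686 in², x = 3.6 in, Ī = 0.00039761 in⁴.
By symmetry the centroid is at mid-width, x̄ = 2.4 in.
Transfer each piece to the centroidal y-axis using Ī + A·d² with d = x − 2.4:
  plate: d = 0 in → contributes +18.432 in⁴
  hole 1: d = -1.2 in → contributes −0.10219 in⁴
  hole 2: d = 0 in → contributes −0.00039761 in⁴
  hole 3: d = 1.2 in → contributes −0.10219 in⁴
Total I = 18.227 in⁴.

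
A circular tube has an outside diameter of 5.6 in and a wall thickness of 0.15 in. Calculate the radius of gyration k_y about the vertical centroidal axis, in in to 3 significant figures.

Break the section into simple shapes (no overlaps), measuring from the bottom-left corner of the bounding box.
Outer circle: ⌀5.6, A = 24.63 in², x = 2.8 in, Ī = 48.275 in⁴.
Bore (subtracted): ⌀5.3, A = 22.062 in², x = 2.8 in, Ī = 38.732 in⁴.
By symmetry the centroid is at mid-width, x̄ = 2.8 in.
All pieces are centred on the vertical centroidal axis, so I = ΣĪ (holes subtracted) = 9.5427 in⁴.
Radius of gyration: k = √(I/A) = √(9.5427 / 2.5683) = 1.9276 in.

k_y ≈ 1.93 in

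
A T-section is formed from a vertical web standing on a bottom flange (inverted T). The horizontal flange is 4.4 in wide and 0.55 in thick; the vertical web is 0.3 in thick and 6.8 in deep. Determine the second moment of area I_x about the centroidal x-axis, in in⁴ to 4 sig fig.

I_x ≈ 22.87 in⁴

Decompose the section into non-overlapping parts with the origin at the bottom-left of its bounding rectangle.
Flange: 4.4 × 0.55, A = 2.42 in², y = 0.275 in, Ī = 0.0610042 in⁴.
Web: 0.3 × 6.8, A = 2.04 in², y = 3.95 in, Ī = 7.8608 in⁴.
Centroid: ȳ = ΣA·y / ΣA = 1.95594 in.
Transfer each piece to the centroidal x-axis using Ī + A·d² with d = y − 1.95594:
  flange: d = -1.68094 in → contributes +6.89887 in⁴
  web: d = 1.99406 in → contributes +15.9724 in⁴
Total I = 22.8713 in⁴.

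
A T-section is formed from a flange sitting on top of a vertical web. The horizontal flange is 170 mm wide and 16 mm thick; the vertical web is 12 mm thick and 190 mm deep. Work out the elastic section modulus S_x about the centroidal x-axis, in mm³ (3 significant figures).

Treat the section as a set of non-overlapping primitives; coordinates are from the bounding-box lower-left.
Flange: 170 × 16, A = 2 720 mm², y = 198 mm, Ī = 58 027 mm⁴.
Web: 12 × 190, A = 2 280 mm², y = 95 mm, Ī = 6 859 000 mm⁴.
Centroid: ȳ = ΣA·y / ΣA = 151.03 mm.
Transfer each piece to the centroidal x-axis using Ī + A·d² with d = y − 151.03:
  flange: d = 46.968 mm → contributes +6 058 328 mm⁴
  web: d = -56.032 mm → contributes +14 017 254 mm⁴
Total I = 20 075 582 mm⁴.
Extreme fibre distance c = 151.03 mm; S = I/c = 132 923 mm³.

S_x ≈ 1.33 × 10⁵ mm³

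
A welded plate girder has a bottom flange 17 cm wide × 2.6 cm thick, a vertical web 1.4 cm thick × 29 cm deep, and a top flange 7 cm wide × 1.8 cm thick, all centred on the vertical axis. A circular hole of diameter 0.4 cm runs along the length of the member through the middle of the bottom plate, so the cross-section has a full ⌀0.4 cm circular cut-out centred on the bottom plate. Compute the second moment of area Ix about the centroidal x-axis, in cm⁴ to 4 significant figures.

Break the section into simple shapes (no overlaps), measuring from the bottom-left corner of the bounding box.
Bottom plate: 17 × 2.6, A = 44.2 cm², y = 1.3 cm, Ī = 24.8993 cm⁴.
Web plate: 1.4 × 29, A = 40.6 cm², y = 17.1 cm, Ī = 2845.38 cm⁴.
Top plate: 7 × 1.8, A = 12.6 cm², y = 32.5 cm, Ī = 3.402 cm⁴.
Hole (subtracted): ⌀0.4, A = 0.125664 cm², y = 1.3 cm, Ī = 0.00125664 cm⁴.
Centroid: ȳ = ΣA·y / ΣA = 11.9359 cm.
Transfer each piece to the centroidal x-axis using Ī + A·d² with d = y − 11.9359:
  bottom plate: d = -10.6359 cm → contributes +5024.91 cm⁴
  web plate: d = 5.1641 cm → contributes +3928.1 cm⁴
  top plate: d = 20.5641 cm → contributes +5331.72 cm⁴
  hole: d = -10.6359 cm → contributes −14.2166 cm⁴
Total I = 14270.5 cm⁴.

Ix ≈ 1.427 × 10⁴ cm⁴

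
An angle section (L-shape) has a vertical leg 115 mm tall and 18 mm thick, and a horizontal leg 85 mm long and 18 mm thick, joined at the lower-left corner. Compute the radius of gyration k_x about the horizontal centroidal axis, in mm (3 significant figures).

k_x ≈ 35.4 mm

Treat the section as a set of non-overlapping primitives; coordinates are from the bounding-box lower-left.
Vertical leg: 18 × 115, A = 2 070 mm², y = 57.5 mm, Ī = 2 281 313 mm⁴.
Horizontal leg (remainder): 67 × 18, A = 1 206 mm², y = 9 mm, Ī = 32 562 mm⁴.
Centroid: ȳ = ΣA·y / ΣA = 39.646 mm.
Transfer each piece to the horizontal centroidal axis using Ī + A·d² with d = y − 39.646:
  vertical leg: d = 17.854 mm → contributes +2 941 186 mm⁴
  horizontal leg (remainder): d = -30.646 mm → contributes +1 165 181 mm⁴
Total I = 4 106 367 mm⁴.
Radius of gyration: k = √(I/A) = √(4 106 367 / 3 276) = 35.404 mm.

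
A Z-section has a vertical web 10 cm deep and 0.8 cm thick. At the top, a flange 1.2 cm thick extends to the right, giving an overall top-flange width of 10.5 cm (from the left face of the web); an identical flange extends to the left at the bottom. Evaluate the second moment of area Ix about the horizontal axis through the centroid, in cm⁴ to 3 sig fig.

Ix ≈ 520 cm⁴

Break the section into simple shapes (no overlaps), measuring from the bottom-left corner of the bounding box.
Web: 0.8 × 10, A = 8 cm², y = 5 cm, Ī = 66.667 cm⁴.
Top flange (beyond web): 9.7 × 1.2, A = 11.64 cm², y = 9.4 cm, Ī = 1.3968 cm⁴.
Bottom flange (beyond web): 9.7 × 1.2, A = 11.64 cm², y = 0.6 cm, Ī = 1.3968 cm⁴.
Centroid: ȳ = ΣA·y / ΣA = 5 cm.
Transfer each piece to the horizontal axis through the centroid using Ī + A·d² with d = y − 5:
  web: d = 0 cm → contributes +66.667 cm⁴
  top flange (beyond web): d = 4.4 cm → contributes +226.75 cm⁴
  bottom flange (beyond web): d = -4.4 cm → contributes +226.75 cm⁴
Total I = 520.16 cm⁴.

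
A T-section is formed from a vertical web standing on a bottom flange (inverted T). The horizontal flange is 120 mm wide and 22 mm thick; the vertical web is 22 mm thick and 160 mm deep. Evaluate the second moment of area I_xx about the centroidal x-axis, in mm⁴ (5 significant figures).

I_xx ≈ 2.0108 × 10⁷ mm⁴

Break the section into simple shapes (no overlaps), measuring from the bottom-left corner of the bounding box.
Flange: 120 × 22, A = 2 640 mm², y = 11 mm, Ī = 106 480 mm⁴.
Web: 22 × 160, A = 3 520 mm², y = 102 mm, Ī = 7 509 333 mm⁴.
Centroid: ȳ = ΣA·y / ΣA = 63 mm.
Transfer each piece to the centroidal x-axis using Ī + A·d² with d = y − 63:
  flange: d = -52 mm → contributes +7 245 040 mm⁴
  web: d = 39 mm → contributes +12 863 253 mm⁴
Total I = 20 108 293 mm⁴.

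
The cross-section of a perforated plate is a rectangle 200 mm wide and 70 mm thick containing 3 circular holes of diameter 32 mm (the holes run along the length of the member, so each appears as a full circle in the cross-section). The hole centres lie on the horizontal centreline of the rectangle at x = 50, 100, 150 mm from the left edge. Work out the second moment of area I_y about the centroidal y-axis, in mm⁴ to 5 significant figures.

Split into non-overlapping primitives; take the origin at the lower-left of the bounding box.
Plate: 200 × 70, A = 14 000 mm², x = 100 mm, Ī = 46 666 667 mm⁴.
Hole 1 (subtracted): ⌀32, A = 804.2477 mm², x = 50 mm, Ī = 51471.85 mm⁴.
Hole 2 (subtracted): ⌀32, A = 804.2477 mm², x = 100 mm, Ī = 51471.85 mm⁴.
Hole 3 (subtracted): ⌀32, A = 804.2477 mm², x = 150 mm, Ī = 51471.85 mm⁴.
By symmetry the centroid is at mid-width, x̄ = 100 mm.
Transfer each piece to the centroidal y-axis using Ī + A·d² with d = x − 100:
  plate: d = 0 mm → contributes +46 666 667 mm⁴
  hole 1: d = -50 mm → contributes −2 062 091 mm⁴
  hole 2: d = 0 mm → contributes −51471.85 mm⁴
  hole 3: d = 50 mm → contributes −2 062 091 mm⁴
Total I = 42 491 013 mm⁴.

I_y ≈ 4.2491 × 10⁷ mm⁴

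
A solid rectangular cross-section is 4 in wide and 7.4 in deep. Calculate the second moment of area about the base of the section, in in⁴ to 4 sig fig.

The section: 4 × 7.4, A = 29.6 in², y = 3.7 in, Ī = 135.075 in⁴.
Transfer it to the bottom edge using Ī + A·d² with d = y − 0:
  the section: d = 3.7 in → contributes +540.299 in⁴
Total I = 540.299 in⁴.

I_base ≈ 540.3 in⁴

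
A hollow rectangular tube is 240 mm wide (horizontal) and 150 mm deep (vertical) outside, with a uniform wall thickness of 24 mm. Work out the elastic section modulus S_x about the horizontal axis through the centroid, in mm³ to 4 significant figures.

S_x ≈ 6.736 × 10⁵ mm³

Decompose the section into non-overlapping parts with the origin at the bottom-left of its bounding rectangle.
Outer rectangle: 240 × 150, A = 36 000 mm², y = 75 mm, Ī = 67 500 000 mm⁴.
Inner void (subtracted): 192 × 102, A = 19 584 mm², y = 75 mm, Ī = 16 979 328 mm⁴.
By symmetry the centroid is at mid-height, ȳ = 75 mm.
All pieces are centred on the horizontal axis through the centroid, so I = ΣĪ (holes subtracted) = 50 520 672 mm⁴.
Extreme fibre distance c = 75 mm; S = I/c = 673 609 mm³.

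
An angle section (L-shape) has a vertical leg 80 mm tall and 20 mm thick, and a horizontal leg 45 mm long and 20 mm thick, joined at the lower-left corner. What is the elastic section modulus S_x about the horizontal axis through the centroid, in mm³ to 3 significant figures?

S_x ≈ 2.57 × 10⁴ mm³

Split into non-overlapping primitives; take the origin at the lower-left of the bounding box.
Vertical leg: 20 × 80, A = 1 600 mm², y = 40 mm, Ī = 853 333 mm⁴.
Horizontal leg (remainder): 25 × 20, A = 500 mm², y = 10 mm, Ī = 16 667 mm⁴.
Centroid: ȳ = ΣA·y / ΣA = 32.857 mm.
Transfer each piece to the horizontal axis through the centroid using Ī + A·d² with d = y − 32.857:
  vertical leg: d = 7.1429 mm → contributes +934 966 mm⁴
  horizontal leg (remainder): d = -22.857 mm → contributes +277 891 mm⁴
Total I = 1 212 857 mm⁴.
Extreme fibre distance c = 47.143 mm; S = I/c = 25 727 mm³.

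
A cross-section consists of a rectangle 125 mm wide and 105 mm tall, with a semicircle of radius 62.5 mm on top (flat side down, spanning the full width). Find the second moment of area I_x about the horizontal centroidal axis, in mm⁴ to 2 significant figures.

I_x ≈ 4.0 × 10⁷ mm⁴

Break the section into simple shapes (no overlaps), measuring from the bottom-left corner of the bounding box.
Rectangular body: 125 × 105, A = 13 125 mm², y = 52.5 mm, Ī = 12 058 594 mm⁴.
Semicircular cap: semicircle r = 62.5, A = 6 136 mm², y = 131.5 mm, Ī = 1 674 758 mm⁴.
Centroid: ȳ = ΣA·y / ΣA = 77.68 mm.
Transfer each piece to the horizontal centroidal axis using Ī + A·d² with d = y − 77.68:
  rectangular body: d = -25.18 mm → contributes +20 377 055 mm⁴
  semicircular cap: d = 53.85 mm → contributes +19 468 300 mm⁴
Total I = 39 845 355 mm⁴.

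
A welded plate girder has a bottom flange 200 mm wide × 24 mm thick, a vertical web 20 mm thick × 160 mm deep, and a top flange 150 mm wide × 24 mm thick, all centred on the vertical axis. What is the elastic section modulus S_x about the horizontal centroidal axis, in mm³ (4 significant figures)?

Decompose the section into non-overlapping parts with the origin at the bottom-left of its bounding rectangle.
Bottom plate: 200 × 24, A = 4 800 mm², y = 12 mm, Ī = 230 400 mm⁴.
Web plate: 20 × 160, A = 3 200 mm², y = 104 mm, Ī = 6 826 667 mm⁴.
Top plate: 150 × 24, A = 3 600 mm², y = 196 mm, Ī = 172 800 mm⁴.
Centroid: ȳ = ΣA·y / ΣA = 94.4828 mm.
Transfer each piece to the horizontal centroidal axis using Ī + A·d² with d = y − 94.4828:
  bottom plate: d = -82.4828 mm → contributes +32 886 746 mm⁴
  web plate: d = 9.51724 mm → contributes +7 116 516 mm⁴
  top plate: d = 101.517 mm → contributes +37 273 501 mm⁴
Total I = 77 276 763 mm⁴.
Extreme fibre distance c = 113.517 mm; S = I/c = 680 749 mm³.

S_x ≈ 6.807 × 10⁵ mm³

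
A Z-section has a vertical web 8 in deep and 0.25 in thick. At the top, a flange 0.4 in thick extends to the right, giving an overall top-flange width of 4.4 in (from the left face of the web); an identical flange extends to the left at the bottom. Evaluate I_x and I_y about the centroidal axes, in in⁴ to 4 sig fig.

I_x ≈ 58.65 in⁴, I_y ≈ 20.84 in⁴

Treat the section as a set of non-overlapping primitives; coordinates are from the bounding-box lower-left.
Web: 0.25 × 8, A = 2 in², y = 4 in, Ī = 10.6667 in⁴.
Top flange (beyond web): 4.15 × 0.4, A = 1.66 in², y = 7.8 in, Ī = 0.0221333 in⁴.
Bottom flange (beyond web): 4.15 × 0.4, A = 1.66 in², y = 0.2 in, Ī = 0.0221333 in⁴.
Centroid: ȳ = ΣA·y / ΣA = 4 in.
Transfer each piece to the centroidal x-axis using Ī + A·d² with d = y − 4:
  web: d = 0 in → contributes +10.6667 in⁴
  top flange (beyond web): d = 3.8 in → contributes +23.9925 in⁴
  bottom flange (beyond web): d = -3.8 in → contributes +23.9925 in⁴
Total I = 58.6517 in⁴.
For the y-axis: x̄ = 4.275 in.
Repeating about the centroidal y-axis gives I_y = 20.8441 in⁴.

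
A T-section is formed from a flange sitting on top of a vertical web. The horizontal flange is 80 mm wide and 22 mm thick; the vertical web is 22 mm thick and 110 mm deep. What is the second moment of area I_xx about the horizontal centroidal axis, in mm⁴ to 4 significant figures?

Split into non-overlapping primitives; take the origin at the lower-left of the bounding box.
Flange: 80 × 22, A = 1 760 mm², y = 121 mm, Ī = 70986.7 mm⁴.
Web: 22 × 110, A = 2 420 mm², y = 55 mm, Ī = 2 440 167 mm⁴.
Centroid: ȳ = ΣA·y / ΣA = 82.7895 mm.
Transfer each piece to the horizontal centroidal axis using Ī + A·d² with d = y − 82.7895:
  flange: d = 38.2105 mm → contributes +2 640 665 mm⁴
  web: d = -27.7895 mm → contributes +4 309 023 mm⁴
Total I = 6 949 688 mm⁴.

I_xx ≈ 6.950 × 10⁶ mm⁴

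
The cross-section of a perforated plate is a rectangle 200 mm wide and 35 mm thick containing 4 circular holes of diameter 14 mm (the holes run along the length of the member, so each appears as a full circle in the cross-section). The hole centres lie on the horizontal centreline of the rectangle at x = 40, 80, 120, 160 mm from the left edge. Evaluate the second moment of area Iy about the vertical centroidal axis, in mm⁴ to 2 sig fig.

Iy ≈ 2.2 × 10⁷ mm⁴

Split into non-overlapping primitives; take the origin at the lower-left of the bounding box.
Plate: 200 × 35, A = 7 000 mm², x = 100 mm, Ī = 23 333 333 mm⁴.
Hole 1 (subtracted): ⌀14, A = 153.9 mm², x = 40 mm, Ī = 1 886 mm⁴.
Hole 2 (subtracted): ⌀14, A = 153.9 mm², x = 80 mm, Ī = 1 886 mm⁴.
Hole 3 (subtracted): ⌀14, A = 153.9 mm², x = 120 mm, Ī = 1 886 mm⁴.
Hole 4 (subtracted): ⌀14, A = 153.9 mm², x = 160 mm, Ī = 1 886 mm⁴.
By symmetry the centroid is at mid-width, x̄ = 100 mm.
Transfer each piece to the vertical centroidal axis using Ī + A·d² with d = x − 100:
  plate: d = 0 mm → contributes +23 333 333 mm⁴
  hole 1: d = -60 mm → contributes −556 063 mm⁴
  hole 2: d = -20 mm → contributes −63 461 mm⁴
  hole 3: d = 20 mm → contributes −63 461 mm⁴
  hole 4: d = 60 mm → contributes −556 063 mm⁴
Total I = 22 094 286 mm⁴.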